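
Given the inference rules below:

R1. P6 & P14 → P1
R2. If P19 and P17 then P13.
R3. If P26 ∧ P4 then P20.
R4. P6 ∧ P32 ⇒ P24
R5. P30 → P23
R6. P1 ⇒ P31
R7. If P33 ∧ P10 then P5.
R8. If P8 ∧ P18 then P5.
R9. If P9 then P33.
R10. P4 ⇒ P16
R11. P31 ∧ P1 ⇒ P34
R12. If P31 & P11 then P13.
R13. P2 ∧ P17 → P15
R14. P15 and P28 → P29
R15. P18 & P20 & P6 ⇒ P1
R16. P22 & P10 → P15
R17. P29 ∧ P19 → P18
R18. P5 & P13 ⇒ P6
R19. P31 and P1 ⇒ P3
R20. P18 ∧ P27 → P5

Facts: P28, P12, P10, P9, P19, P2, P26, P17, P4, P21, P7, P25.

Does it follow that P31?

P13  (by R2: P19, P17)
P20  (by R3: P26, P4)
P33  (by R9: P9)
P15  (by R13: P2, P17)
P29  (by R14: P15, P28)
P18  (by R17: P29, P19)
P5  (by R7: P33, P10)
P6  (by R18: P5, P13)
P1  (by R15: P18, P20, P6)
P31  (by R6: P1)

Yes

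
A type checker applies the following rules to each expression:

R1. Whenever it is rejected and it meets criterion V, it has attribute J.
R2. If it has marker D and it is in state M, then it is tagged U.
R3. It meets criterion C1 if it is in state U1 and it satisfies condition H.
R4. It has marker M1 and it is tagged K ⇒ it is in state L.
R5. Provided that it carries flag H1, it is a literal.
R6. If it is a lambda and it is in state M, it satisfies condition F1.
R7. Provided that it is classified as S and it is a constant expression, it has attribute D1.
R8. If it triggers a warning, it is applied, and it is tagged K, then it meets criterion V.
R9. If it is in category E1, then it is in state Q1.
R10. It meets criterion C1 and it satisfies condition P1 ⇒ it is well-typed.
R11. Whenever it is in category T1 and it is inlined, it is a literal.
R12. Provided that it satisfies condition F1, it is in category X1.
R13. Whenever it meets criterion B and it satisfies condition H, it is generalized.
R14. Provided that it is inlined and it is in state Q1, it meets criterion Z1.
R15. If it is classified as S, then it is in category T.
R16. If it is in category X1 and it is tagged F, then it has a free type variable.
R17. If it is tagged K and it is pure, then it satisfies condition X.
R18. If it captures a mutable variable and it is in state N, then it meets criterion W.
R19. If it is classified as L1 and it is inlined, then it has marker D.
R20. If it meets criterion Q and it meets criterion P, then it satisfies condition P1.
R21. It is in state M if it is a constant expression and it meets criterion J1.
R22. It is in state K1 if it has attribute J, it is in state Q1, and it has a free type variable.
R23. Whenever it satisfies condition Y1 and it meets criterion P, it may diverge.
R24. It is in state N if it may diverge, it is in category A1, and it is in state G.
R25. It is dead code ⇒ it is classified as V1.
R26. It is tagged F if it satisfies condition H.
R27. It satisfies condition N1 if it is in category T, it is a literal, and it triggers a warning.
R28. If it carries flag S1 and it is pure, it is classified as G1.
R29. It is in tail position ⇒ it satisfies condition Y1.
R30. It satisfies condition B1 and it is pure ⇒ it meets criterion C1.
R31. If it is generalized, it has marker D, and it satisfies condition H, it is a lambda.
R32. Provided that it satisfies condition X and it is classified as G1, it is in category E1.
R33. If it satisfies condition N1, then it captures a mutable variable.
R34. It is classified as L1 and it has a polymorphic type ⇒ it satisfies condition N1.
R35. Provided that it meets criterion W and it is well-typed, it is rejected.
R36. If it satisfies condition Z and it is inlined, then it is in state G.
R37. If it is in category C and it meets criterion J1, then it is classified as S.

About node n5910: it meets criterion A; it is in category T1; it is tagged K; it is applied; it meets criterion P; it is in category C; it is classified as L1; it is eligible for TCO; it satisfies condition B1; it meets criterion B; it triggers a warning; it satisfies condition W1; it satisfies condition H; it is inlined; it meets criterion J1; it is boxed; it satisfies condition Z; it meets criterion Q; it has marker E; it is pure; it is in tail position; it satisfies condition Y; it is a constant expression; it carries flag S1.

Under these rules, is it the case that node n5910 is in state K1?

No

Forward chaining from the given facts derives: meets criterion V, is a literal, is generalized, satisfies condition X, has marker D, satisfies condition P1, is in state M, is tagged F, is classified as G1, satisfies condition Y1, meets criterion C1, is a lambda, is in category E1, is in state G, is classified as S, is tagged U, satisfies condition F1, has attribute D1, is in state Q1, is well-typed, is in category X1, meets criterion Z1, is in category T, has a free type variable, may diverge, satisfies condition N1, captures a mutable variable.
The only rule concluding "it is in state K1" is R22, which needs "it has attribute J"; that is never established.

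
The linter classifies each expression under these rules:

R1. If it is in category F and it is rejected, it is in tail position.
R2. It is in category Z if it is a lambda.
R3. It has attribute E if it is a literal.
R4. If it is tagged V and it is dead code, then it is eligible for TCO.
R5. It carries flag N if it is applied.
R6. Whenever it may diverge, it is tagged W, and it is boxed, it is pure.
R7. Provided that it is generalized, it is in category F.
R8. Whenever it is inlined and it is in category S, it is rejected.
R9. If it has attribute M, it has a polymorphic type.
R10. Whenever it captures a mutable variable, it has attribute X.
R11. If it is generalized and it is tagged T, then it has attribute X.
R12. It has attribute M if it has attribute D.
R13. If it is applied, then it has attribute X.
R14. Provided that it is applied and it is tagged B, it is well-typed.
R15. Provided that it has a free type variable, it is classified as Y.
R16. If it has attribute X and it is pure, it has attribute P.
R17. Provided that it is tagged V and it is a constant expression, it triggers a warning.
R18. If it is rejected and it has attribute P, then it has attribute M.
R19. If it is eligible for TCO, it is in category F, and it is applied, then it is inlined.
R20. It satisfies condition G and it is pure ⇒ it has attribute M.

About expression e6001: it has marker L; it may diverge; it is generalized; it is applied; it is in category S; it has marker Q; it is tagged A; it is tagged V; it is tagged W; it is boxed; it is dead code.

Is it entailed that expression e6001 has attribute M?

By R4 (it is tagged V, it is dead code): it is eligible for TCO.
By R6 (it may diverge, it is tagged W, it is boxed): it is pure.
By R7 (it is generalized): it is in category F.
By R13 (it is applied): it has attribute X.
By R16 (it has attribute X, it is pure): it has attribute P.
By R19 (it is eligible for TCO, it is in category F, it is applied): it is inlined.
By R8 (it is inlined, it is in category S): it is rejected.
By R18 (it is rejected, it has attribute P): it has attribute M.

Yes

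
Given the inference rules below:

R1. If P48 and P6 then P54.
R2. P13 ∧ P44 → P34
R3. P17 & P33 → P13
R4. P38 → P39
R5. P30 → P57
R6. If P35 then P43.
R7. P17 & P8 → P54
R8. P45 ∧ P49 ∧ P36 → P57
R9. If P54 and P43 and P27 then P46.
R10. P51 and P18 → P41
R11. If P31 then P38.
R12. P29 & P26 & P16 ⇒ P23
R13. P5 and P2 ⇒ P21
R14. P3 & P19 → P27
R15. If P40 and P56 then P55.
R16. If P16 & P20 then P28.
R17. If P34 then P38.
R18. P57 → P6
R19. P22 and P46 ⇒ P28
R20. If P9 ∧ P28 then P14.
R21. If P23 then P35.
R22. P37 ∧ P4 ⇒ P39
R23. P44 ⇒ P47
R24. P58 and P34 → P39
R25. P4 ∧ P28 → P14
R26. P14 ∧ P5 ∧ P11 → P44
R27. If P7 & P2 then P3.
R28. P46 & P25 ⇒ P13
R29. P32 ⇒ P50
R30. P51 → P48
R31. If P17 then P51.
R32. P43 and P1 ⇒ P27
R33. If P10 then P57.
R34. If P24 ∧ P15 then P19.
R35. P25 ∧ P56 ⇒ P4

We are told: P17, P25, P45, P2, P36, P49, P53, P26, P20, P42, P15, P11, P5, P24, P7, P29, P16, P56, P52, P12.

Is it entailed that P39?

P57  (by R8: P45, P49, P36)
P23  (by R12: P29, P26, P16)
P28  (by R16: P16, P20)
P6  (by R18: P57)
P35  (by R21: P23)
P3  (by R27: P7, P2)
P51  (by R31: P17)
P19  (by R34: P24, P15)
P4  (by R35: P25, P56)
P43  (by R6: P35)
P27  (by R14: P3, P19)
P14  (by R25: P4, P28)
P44  (by R26: P14, P5, P11)
P48  (by R30: P51)
P54  (by R1: P48, P6)
P46  (by R9: P54, P43, P27)
P13  (by R28: P46, P25)
P34  (by R2: P13, P44)
P38  (by R17: P34)
P39  (by R4: P38)

Yes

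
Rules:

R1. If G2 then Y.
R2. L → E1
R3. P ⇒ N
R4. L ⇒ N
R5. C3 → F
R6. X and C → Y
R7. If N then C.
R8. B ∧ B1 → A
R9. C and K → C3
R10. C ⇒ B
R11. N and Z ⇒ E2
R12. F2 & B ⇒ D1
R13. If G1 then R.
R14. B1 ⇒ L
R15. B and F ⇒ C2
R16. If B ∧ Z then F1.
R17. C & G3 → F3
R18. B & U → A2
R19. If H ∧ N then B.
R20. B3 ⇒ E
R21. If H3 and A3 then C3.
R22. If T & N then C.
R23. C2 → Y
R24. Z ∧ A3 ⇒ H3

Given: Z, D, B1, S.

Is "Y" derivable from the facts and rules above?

Forward chaining from the given facts derives: L, E1, N, C, B, E2, F1, A.
Rules concluding Y: R1 needs G2; R6 needs X; R23 needs C2 — none of these are established.

No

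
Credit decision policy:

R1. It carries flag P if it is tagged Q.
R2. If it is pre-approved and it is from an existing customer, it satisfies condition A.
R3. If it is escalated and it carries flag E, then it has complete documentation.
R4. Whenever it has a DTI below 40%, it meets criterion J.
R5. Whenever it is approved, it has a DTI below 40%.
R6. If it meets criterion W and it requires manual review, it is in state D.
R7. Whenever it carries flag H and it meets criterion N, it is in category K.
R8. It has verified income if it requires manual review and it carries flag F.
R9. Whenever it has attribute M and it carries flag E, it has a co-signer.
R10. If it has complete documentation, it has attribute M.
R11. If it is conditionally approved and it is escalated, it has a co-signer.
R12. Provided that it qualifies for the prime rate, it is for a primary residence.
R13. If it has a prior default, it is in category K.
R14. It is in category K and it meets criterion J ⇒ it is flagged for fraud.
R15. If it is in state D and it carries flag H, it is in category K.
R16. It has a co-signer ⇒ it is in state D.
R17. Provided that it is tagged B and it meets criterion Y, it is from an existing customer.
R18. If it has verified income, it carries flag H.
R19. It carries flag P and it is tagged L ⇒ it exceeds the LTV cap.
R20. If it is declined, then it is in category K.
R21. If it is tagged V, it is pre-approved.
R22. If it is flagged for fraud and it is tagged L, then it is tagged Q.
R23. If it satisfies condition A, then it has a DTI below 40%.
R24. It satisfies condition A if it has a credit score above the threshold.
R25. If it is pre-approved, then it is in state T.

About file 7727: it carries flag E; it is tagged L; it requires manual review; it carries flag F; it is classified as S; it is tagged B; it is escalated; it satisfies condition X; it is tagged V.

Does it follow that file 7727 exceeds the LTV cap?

Forward chaining from the given facts derives: has complete documentation, has verified income, has attribute M, carries flag H, is pre-approved, is in state T, has a co-signer, is in state D, is in category K.
The only rule concluding "it exceeds the LTV cap" is R19, which needs "it carries flag P"; that is never established.

No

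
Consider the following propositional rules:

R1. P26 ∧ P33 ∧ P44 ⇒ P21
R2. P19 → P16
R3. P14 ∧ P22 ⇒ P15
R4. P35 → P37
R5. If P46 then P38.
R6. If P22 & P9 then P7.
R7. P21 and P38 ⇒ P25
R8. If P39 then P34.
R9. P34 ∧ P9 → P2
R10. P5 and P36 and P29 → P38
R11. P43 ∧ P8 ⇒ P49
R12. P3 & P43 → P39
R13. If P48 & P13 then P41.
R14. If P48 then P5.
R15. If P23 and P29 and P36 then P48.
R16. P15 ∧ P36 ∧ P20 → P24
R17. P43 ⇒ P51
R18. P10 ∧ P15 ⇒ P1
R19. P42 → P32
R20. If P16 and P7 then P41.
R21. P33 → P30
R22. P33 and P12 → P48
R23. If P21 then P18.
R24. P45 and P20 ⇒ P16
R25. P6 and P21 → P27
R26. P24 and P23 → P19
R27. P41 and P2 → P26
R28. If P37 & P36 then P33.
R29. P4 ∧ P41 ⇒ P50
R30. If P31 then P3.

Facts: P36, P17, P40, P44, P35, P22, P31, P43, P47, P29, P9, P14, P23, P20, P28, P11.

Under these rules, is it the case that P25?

Yes

P15  (by R3: P14, P22)
P37  (by R4: P35)
P7  (by R6: P22, P9)
P48  (by R15: P23, P29, P36)
P24  (by R16: P15, P36, P20)
P19  (by R26: P24, P23)
P33  (by R28: P37, P36)
P3  (by R30: P31)
P16  (by R2: P19)
P39  (by R12: P3, P43)
P5  (by R14: P48)
P41  (by R20: P16, P7)
P34  (by R8: P39)
P2  (by R9: P34, P9)
P38  (by R10: P5, P36, P29)
P26  (by R27: P41, P2)
P21  (by R1: P26, P33, P44)
P25  (by R7: P21, P38)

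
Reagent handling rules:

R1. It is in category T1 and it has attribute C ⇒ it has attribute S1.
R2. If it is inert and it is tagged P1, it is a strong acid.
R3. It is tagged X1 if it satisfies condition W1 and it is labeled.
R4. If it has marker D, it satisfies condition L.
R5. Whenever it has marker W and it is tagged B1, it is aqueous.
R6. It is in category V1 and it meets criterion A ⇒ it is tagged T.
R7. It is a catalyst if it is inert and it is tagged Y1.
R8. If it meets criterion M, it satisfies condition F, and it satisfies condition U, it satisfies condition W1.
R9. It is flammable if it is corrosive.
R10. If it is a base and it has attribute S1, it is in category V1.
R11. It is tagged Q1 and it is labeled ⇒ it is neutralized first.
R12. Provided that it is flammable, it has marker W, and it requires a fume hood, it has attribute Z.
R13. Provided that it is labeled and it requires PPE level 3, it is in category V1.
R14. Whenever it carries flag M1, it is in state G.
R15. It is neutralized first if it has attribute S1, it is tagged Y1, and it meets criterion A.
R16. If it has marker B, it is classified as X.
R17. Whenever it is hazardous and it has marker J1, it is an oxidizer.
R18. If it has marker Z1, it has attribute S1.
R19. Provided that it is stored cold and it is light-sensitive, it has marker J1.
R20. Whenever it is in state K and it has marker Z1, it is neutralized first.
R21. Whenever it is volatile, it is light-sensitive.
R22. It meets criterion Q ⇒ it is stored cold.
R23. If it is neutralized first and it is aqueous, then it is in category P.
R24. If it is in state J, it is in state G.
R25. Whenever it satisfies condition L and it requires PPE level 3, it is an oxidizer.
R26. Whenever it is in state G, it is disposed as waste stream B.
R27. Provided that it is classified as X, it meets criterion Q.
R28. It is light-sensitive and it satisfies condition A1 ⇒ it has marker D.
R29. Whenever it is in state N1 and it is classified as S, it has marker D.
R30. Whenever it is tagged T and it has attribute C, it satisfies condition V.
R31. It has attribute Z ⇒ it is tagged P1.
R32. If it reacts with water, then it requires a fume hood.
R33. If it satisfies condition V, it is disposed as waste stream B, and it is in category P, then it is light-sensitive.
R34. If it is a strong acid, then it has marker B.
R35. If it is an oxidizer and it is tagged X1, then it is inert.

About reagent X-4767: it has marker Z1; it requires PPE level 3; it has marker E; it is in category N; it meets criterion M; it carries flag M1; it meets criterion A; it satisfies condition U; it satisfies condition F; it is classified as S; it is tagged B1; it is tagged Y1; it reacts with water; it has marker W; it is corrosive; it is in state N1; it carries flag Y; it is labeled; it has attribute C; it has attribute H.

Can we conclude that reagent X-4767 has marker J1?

By R5 (it has marker W, it is tagged B1): it is aqueous.
By R8 (it meets criterion M, it satisfies condition F, it satisfies condition U): it satisfies condition W1.
By R9 (it is corrosive): it is flammable.
By R13 (it is labeled, it requires PPE level 3): it is in category V1.
By R14 (it carries flag M1): it is in state G.
By R18 (it has marker Z1): it has attribute S1.
By R26 (it is in state G): it is disposed as waste stream B.
By R29 (it is in state N1, it is classified as S): it has marker D.
By R32 (it reacts with water): it requires a fume hood.
By R3 (it satisfies condition W1, it is labeled): it is tagged X1.
By R4 (it has marker D): it satisfies condition L.
By R6 (it is in category V1, it meets criterion A): it is tagged T.
By R12 (it is flammable, it has marker W, it requires a fume hood): it has attribute Z.
By R15 (it has attribute S1, it is tagged Y1, it meets criterion A): it is neutralized first.
By R23 (it is neutralized first, it is aqueous): it is in category P.
By R25 (it satisfies condition L, it requires PPE level 3): it is an oxidizer.
By R30 (it is tagged T, it has attribute C): it satisfies condition V.
By R31 (it has attribute Z): it is tagged P1.
By R33 (it satisfies condition V, it is disposed as waste stream B, it is in category P): it is light-sensitive.
By R35 (it is an oxidizer, it is tagged X1): it is inert.
By R2 (it is inert, it is tagged P1): it is a strong acid.
By R34 (it is a strong acid): it has marker B.
By R16 (it has marker B): it is classified as X.
By R27 (it is classified as X): it meets criterion Q.
By R22 (it meets criterion Q): it is stored cold.
By R19 (it is stored cold, it is light-sensitive): it has marker J1.

Yes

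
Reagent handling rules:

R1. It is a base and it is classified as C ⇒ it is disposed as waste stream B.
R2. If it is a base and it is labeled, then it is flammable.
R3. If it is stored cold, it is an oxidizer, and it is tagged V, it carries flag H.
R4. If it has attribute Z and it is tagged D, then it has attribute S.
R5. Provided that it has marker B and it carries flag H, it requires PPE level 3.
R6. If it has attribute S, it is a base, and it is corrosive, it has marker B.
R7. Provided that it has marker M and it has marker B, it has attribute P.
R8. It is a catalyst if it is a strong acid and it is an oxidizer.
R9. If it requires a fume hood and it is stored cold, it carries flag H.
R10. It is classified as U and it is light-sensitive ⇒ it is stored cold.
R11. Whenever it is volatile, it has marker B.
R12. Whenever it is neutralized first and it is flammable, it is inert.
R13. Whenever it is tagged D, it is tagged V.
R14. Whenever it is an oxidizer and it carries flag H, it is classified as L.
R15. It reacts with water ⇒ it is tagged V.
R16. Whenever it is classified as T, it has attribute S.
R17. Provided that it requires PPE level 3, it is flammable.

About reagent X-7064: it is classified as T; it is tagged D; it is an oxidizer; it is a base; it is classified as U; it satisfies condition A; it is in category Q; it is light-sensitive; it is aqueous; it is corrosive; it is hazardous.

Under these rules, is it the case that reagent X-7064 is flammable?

By R10 (it is classified as U, it is light-sensitive): it is stored cold.
By R13 (it is tagged D): it is tagged V.
By R16 (it is classified as T): it has attribute S.
By R3 (it is stored cold, it is an oxidizer, it is tagged V): it carries flag H.
By R6 (it has attribute S, it is a base, it is corrosive): it has marker B.
By R5 (it has marker B, it carries flag H): it requires PPE level 3.
By R17 (it requires PPE level 3): it is flammable.

Yes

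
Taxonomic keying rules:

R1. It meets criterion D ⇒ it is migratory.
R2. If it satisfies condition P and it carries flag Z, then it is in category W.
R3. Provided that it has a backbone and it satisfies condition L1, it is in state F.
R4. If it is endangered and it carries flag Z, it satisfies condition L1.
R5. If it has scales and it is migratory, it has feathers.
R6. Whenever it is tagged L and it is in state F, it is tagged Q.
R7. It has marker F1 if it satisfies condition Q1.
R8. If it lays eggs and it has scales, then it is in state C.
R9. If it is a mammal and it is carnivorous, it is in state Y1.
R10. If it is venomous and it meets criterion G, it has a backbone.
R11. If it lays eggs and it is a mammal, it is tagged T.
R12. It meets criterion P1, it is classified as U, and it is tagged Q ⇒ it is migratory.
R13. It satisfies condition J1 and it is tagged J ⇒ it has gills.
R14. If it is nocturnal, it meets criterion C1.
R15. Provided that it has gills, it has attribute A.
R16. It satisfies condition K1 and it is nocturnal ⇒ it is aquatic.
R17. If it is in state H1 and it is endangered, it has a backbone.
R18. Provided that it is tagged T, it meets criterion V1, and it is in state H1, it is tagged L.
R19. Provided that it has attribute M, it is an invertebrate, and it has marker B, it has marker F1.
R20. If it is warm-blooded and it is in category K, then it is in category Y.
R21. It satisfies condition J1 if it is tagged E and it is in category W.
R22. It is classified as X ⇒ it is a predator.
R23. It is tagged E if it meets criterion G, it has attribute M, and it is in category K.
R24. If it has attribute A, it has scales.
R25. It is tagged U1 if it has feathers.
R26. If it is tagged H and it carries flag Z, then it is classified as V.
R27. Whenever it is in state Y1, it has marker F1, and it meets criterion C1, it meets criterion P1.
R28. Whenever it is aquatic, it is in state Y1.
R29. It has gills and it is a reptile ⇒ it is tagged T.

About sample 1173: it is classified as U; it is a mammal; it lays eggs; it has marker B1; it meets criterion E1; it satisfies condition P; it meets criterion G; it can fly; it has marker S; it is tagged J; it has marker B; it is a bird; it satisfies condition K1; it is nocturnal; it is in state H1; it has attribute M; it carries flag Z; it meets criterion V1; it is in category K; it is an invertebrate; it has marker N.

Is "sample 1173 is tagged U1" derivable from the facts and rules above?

No

Forward chaining from the given facts derives: is in category W, is tagged T, meets criterion C1, is aquatic, is tagged L, has marker F1, is tagged E, is in state Y1, satisfies condition J1, meets criterion P1, has gills, has attribute A, has scales, is in state C.
The only rule concluding "it is tagged U1" is R25, which needs "it has feathers"; that is never established.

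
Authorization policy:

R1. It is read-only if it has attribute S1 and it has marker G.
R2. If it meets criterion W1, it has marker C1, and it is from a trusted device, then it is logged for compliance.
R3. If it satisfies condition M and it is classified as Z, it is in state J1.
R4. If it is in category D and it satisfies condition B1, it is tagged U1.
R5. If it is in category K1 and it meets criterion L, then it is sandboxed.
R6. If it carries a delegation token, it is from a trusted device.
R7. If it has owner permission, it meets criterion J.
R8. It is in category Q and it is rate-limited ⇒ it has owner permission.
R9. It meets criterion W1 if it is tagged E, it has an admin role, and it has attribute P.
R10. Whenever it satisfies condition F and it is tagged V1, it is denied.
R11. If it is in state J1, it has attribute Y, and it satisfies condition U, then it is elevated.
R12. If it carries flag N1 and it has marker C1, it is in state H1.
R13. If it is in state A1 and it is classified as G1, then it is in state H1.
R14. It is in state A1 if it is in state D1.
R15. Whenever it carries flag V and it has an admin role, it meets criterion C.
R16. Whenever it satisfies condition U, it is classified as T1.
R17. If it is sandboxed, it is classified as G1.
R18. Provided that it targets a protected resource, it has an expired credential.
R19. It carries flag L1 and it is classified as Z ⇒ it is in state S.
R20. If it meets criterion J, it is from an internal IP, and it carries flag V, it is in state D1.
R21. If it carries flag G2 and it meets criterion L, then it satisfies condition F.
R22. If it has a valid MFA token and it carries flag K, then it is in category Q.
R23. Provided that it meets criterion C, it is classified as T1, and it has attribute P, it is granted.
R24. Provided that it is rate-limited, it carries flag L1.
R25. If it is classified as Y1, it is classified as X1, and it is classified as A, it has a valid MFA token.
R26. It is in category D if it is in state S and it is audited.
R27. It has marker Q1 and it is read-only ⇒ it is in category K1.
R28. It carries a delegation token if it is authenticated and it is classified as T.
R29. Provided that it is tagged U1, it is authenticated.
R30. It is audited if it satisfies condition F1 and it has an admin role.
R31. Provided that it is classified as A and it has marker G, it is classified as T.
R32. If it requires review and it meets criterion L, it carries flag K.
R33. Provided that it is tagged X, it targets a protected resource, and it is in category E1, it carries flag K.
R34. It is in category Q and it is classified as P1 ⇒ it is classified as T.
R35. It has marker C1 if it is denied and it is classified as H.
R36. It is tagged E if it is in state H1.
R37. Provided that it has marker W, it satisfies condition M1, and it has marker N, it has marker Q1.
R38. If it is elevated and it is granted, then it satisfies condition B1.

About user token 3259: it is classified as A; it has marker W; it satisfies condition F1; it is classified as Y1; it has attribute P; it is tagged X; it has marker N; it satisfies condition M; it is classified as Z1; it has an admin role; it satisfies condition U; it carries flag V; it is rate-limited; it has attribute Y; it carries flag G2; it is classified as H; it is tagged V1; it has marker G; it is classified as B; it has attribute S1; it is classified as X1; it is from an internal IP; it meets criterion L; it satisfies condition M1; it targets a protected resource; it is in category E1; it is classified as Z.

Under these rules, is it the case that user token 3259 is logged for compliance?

Yes

By R1 (it has attribute S1, it has marker G): it is read-only.
By R3 (it satisfies condition M, it is classified as Z): it is in state J1.
By R11 (it is in state J1, it has attribute Y, it satisfies condition U): it is elevated.
By R15 (it carries flag V, it has an admin role): it meets criterion C.
By R16 (it satisfies condition U): it is classified as T1.
By R21 (it carries flag G2, it meets criterion L): it satisfies condition F.
By R23 (it meets criterion C, it is classified as T1, it has attribute P): it is granted.
By R24 (it is rate-limited): it carries flag L1.
By R25 (it is classified as Y1, it is classified as X1, it is classified as A): it has a valid MFA token.
By R30 (it satisfies condition F1, it has an admin role): it is audited.
By R31 (it is classified as A, it has marker G): it is classified as T.
By R33 (it is tagged X, it targets a protected resource, it is in category E1): it carries flag K.
By R37 (it has marker W, it satisfies condition M1, it has marker N): it has marker Q1.
By R38 (it is elevated, it is granted): it satisfies condition B1.
By R10 (it satisfies condition F, it is tagged V1): it is denied.
By R19 (it carries flag L1, it is classified as Z): it is in state S.
By R22 (it has a valid MFA token, it carries flag K): it is in category Q.
By R26 (it is in state S, it is audited): it is in category D.
By R27 (it has marker Q1, it is read-only): it is in category K1.
By R35 (it is denied, it is classified as H): it has marker C1.
By R4 (it is in category D, it satisfies condition B1): it is tagged U1.
By R5 (it is in category K1, it meets criterion L): it is sandboxed.
By R8 (it is in category Q, it is rate-limited): it has owner permission.
By R17 (it is sandboxed): it is classified as G1.
By R29 (it is tagged U1): it is authenticated.
By R7 (it has owner permission): it meets criterion J.
By R20 (it meets criterion J, it is from an internal IP, it carries flag V): it is in state D1.
By R28 (it is authenticated, it is classified as T): it carries a delegation token.
By R6 (it carries a delegation token): it is from a trusted device.
By R14 (it is in state D1): it is in state A1.
By R13 (it is in state A1, it is classified as G1): it is in state H1.
By R36 (it is in state H1): it is tagged E.
By R9 (it is tagged E, it has an admin role, it has attribute P): it meets criterion W1.
By R2 (it meets criterion W1, it has marker C1, it is from a trusted device): it is logged for compliance.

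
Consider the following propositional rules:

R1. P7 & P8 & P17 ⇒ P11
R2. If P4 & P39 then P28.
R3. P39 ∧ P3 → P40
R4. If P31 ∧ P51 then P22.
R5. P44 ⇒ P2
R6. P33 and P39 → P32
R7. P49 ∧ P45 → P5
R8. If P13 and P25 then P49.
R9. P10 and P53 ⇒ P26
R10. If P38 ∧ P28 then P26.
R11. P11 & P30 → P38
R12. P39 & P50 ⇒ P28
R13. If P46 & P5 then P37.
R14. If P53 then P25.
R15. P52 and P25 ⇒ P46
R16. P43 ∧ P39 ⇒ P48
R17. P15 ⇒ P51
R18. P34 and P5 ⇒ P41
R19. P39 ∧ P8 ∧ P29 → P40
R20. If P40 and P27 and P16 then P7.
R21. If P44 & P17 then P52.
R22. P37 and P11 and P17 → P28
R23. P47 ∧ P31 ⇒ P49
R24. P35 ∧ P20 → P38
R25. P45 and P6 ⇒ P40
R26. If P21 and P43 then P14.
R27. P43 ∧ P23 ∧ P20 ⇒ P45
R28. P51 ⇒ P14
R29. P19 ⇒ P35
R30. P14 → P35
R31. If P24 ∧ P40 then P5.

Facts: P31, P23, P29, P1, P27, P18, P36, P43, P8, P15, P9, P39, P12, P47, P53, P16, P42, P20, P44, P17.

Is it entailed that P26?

P25  (by R14: P53)
P51  (by R17: P15)
P40  (by R19: P39, P8, P29)
P7  (by R20: P40, P27, P16)
P52  (by R21: P44, P17)
P49  (by R23: P47, P31)
P45  (by R27: P43, P23, P20)
P14  (by R28: P51)
P35  (by R30: P14)
P11  (by R1: P7, P8, P17)
P5  (by R7: P49, P45)
P46  (by R15: P52, P25)
P38  (by R24: P35, P20)
P37  (by R13: P46, P5)
P28  (by R22: P37, P11, P17)
P26  (by R10: P38, P28)

Yes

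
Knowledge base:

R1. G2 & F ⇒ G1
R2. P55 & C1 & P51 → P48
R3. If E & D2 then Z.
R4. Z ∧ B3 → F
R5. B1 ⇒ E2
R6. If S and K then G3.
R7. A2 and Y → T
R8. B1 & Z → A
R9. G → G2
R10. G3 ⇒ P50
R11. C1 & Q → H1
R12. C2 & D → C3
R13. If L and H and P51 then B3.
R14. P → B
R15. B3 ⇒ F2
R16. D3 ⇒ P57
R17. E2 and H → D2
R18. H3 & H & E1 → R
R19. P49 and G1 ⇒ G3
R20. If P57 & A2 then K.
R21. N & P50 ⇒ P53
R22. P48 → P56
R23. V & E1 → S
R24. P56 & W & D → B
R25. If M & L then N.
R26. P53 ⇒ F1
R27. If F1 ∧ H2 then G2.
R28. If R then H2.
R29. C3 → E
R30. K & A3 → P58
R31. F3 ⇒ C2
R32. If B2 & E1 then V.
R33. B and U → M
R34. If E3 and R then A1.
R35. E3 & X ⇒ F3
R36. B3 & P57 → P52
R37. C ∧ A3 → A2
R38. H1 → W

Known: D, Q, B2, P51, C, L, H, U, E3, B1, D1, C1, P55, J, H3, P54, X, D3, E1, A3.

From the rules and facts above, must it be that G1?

P48  (by R2: P55, C1, P51)
E2  (by R5: B1)
H1  (by R11: C1, Q)
B3  (by R13: L, H, P51)
P57  (by R16: D3)
D2  (by R17: E2, H)
R  (by R18: H3, H, E1)
P56  (by R22: P48)
H2  (by R28: R)
V  (by R32: B2, E1)
F3  (by R35: E3, X)
A2  (by R37: C, A3)
W  (by R38: H1)
K  (by R20: P57, A2)
S  (by R23: V, E1)
B  (by R24: P56, W, D)
C2  (by R31: F3)
M  (by R33: B, U)
G3  (by R6: S, K)
P50  (by R10: G3)
C3  (by R12: C2, D)
N  (by R25: M, L)
E  (by R29: C3)
Z  (by R3: E, D2)
F  (by R4: Z, B3)
P53  (by R21: N, P50)
F1  (by R26: P53)
G2  (by R27: F1, H2)
G1  (by R1: G2, F)

Yes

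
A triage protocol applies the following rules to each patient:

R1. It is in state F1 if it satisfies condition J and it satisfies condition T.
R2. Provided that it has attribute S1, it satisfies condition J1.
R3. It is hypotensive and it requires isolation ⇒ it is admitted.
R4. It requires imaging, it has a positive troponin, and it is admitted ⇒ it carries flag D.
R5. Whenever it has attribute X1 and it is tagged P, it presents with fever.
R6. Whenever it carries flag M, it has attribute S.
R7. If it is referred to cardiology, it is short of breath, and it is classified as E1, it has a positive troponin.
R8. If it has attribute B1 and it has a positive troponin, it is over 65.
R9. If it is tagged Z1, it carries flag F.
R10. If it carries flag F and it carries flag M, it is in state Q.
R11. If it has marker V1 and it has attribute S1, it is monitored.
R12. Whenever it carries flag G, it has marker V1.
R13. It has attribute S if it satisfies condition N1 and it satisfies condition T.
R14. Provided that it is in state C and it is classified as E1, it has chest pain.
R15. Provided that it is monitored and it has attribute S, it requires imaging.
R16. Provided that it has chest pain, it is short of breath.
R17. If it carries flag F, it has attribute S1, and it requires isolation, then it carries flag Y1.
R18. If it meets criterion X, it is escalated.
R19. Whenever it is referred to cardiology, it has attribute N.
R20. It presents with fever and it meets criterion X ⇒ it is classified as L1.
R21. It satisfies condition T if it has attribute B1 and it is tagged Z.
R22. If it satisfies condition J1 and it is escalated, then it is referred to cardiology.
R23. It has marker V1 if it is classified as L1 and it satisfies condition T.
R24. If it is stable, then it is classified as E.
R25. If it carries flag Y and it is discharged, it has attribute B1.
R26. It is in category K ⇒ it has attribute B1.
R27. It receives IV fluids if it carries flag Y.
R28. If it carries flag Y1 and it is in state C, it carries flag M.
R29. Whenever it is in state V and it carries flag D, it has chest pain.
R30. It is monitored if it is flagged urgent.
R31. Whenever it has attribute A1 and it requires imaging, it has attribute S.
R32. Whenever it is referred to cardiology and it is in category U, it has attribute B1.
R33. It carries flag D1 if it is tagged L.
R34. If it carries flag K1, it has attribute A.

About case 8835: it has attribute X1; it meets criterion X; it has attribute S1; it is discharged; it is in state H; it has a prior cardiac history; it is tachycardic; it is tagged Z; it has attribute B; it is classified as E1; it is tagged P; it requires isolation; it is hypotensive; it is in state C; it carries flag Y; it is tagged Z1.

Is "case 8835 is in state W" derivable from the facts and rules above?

Forward chaining from the given facts derives: satisfies condition J1, is admitted, presents with fever, carries flag F, has chest pain, is short of breath, carries flag Y1, is escalated, is classified as L1, is referred to cardiology, has attribute B1, receives IV fluids, carries flag M, has attribute S, has a positive troponin, is over 65, is in state Q, has attribute N, satisfies condition T, has marker V1, is monitored, requires imaging, carries flag D.
No rule has "it is in state W" as its conclusion, and it is not among the given facts.

No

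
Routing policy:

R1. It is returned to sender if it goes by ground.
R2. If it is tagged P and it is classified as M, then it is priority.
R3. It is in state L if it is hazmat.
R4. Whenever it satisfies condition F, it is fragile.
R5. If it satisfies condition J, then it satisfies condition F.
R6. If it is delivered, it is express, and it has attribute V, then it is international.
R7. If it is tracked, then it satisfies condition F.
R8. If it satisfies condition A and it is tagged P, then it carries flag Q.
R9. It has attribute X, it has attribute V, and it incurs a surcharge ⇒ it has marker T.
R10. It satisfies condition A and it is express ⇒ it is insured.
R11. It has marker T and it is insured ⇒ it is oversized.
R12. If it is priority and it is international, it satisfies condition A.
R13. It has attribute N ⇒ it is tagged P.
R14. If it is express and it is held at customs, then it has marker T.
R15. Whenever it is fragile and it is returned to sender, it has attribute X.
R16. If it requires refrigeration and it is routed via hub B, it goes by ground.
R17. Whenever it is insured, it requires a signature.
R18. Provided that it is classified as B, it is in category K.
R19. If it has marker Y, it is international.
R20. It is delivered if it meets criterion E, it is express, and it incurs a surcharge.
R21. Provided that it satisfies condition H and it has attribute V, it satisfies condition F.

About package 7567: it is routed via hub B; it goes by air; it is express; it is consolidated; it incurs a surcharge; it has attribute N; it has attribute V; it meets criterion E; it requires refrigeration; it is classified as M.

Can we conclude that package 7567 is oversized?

Forward chaining from the given facts derives: is tagged P, goes by ground, is delivered, is returned to sender, is priority, is international, satisfies condition A, carries flag Q, is insured, requires a signature.
The only rule concluding "it is oversized" is R11, which needs "it has marker T"; that is never established.

No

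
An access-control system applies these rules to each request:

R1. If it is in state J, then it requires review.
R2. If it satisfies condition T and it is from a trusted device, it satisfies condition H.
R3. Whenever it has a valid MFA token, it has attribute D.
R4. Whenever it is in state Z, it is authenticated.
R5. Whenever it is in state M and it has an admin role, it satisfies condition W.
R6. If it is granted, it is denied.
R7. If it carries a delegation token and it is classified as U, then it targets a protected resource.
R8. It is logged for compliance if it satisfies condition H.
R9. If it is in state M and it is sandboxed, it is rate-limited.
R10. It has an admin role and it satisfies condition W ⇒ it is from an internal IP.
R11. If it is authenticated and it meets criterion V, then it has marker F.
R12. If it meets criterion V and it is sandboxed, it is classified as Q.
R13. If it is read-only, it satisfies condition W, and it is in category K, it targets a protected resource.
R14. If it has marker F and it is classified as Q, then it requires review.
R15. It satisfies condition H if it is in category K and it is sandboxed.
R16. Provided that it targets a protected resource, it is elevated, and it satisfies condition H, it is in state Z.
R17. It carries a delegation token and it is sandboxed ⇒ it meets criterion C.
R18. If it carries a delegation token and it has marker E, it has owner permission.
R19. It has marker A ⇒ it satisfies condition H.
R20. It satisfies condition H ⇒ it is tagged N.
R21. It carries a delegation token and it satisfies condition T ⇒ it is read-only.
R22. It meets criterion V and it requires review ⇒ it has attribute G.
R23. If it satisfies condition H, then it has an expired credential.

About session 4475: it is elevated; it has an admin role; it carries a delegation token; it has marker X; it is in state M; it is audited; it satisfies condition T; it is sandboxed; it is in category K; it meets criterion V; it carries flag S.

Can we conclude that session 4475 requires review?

Yes

By R5 (it is in state M, it has an admin role): it satisfies condition W.
By R12 (it meets criterion V, it is sandboxed): it is classified as Q.
By R15 (it is in category K, it is sandboxed): it satisfies condition H.
By R21 (it carries a delegation token, it satisfies condition T): it is read-only.
By R13 (it is read-only, it satisfies condition W, it is in category K): it targets a protected resource.
By R16 (it targets a protected resource, it is elevated, it satisfies condition H): it is in state Z.
By R4 (it is in state Z): it is authenticated.
By R11 (it is authenticated, it meets criterion V): it has marker F.
By R14 (it has marker F, it is classified as Q): it requires review.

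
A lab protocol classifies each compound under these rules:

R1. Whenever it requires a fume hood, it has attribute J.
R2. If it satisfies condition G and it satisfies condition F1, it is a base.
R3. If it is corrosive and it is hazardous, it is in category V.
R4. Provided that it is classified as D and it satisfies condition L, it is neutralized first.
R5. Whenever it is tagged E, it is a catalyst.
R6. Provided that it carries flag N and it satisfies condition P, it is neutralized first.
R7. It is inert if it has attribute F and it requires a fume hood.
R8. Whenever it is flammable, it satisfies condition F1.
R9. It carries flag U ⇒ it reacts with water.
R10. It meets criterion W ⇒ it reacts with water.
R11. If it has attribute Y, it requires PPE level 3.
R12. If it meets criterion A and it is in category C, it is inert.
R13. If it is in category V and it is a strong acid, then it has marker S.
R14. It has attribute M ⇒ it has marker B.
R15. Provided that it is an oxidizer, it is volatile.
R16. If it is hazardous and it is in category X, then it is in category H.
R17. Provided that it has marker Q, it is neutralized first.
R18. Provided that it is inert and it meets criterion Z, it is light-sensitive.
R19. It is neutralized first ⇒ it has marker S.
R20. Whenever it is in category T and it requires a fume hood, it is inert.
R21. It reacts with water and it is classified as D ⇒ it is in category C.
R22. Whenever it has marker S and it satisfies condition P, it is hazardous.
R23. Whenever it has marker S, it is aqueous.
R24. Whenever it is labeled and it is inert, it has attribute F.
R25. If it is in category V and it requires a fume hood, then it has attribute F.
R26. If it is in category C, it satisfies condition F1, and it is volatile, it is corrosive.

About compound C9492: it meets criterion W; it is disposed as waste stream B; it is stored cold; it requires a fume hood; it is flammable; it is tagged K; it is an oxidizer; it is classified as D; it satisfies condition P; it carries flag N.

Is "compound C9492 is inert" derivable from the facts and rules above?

Yes

By R6 (it carries flag N, it satisfies condition P): it is neutralized first.
By R8 (it is flammable): it satisfies condition F1.
By R10 (it meets criterion W): it reacts with water.
By R15 (it is an oxidizer): it is volatile.
By R19 (it is neutralized first): it has marker S.
By R21 (it reacts with water, it is classified as D): it is in category C.
By R22 (it has marker S, it satisfies condition P): it is hazardous.
By R26 (it is in category C, it satisfies condition F1, it is volatile): it is corrosive.
By R3 (it is corrosive, it is hazardous): it is in category V.
By R25 (it is in category V, it requires a fume hood): it has attribute F.
By R7 (it has attribute F, it requires a fume hood): it is inert.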